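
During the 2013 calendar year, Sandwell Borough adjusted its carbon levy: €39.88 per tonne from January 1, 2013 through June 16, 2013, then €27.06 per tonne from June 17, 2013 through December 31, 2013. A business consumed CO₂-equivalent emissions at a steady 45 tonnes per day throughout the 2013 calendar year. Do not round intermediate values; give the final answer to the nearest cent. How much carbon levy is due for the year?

€540802.80

January 1 – June 16, 2013: 167 days × 45 tonnes/day = 7,515 tonnes at €39.88/tonne → €299698.20
June 17 – December 31, 2013: 198 days × 45 tonnes/day = 8,910 tonnes at €27.06/tonne → €241104.60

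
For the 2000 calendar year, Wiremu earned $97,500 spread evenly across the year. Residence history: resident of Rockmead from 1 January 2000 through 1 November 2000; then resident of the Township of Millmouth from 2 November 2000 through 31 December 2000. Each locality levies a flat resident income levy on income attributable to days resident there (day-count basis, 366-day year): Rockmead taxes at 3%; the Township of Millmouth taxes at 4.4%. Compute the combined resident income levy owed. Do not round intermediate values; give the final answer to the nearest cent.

Rockmead, 1 January – 1 November 2000: 306 days → $97,500 × 3% × 306/366 = $2,445.4918
The Township of Millmouth, 2 November – 31 December 2000: 60 days → $97,500 × 4.4% × 60/366 = $703.2787
Total = $3,148.7705

$3,148.77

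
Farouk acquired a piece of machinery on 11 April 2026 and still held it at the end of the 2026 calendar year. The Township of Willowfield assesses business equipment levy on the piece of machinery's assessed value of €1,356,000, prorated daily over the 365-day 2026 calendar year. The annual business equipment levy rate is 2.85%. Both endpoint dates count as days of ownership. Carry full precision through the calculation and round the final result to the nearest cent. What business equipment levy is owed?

€28,058.05

Days held (11 April – 31 December 2026): 265 out of 365
Tax = €1,356,000 × 2.85% × 265/365 = €28,058.0548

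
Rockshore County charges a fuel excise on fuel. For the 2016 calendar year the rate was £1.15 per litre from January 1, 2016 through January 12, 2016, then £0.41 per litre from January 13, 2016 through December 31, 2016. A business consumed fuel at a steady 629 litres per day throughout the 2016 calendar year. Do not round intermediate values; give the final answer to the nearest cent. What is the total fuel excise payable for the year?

£99973.26

January 1 – January 12, 2016: 12 days × 629 litres/day = 7,548 litres at £1.15/litre → £8680.20
January 13 – December 31, 2016: 354 days × 629 litres/day = 222,666 litres at £0.41/litre → £91293.06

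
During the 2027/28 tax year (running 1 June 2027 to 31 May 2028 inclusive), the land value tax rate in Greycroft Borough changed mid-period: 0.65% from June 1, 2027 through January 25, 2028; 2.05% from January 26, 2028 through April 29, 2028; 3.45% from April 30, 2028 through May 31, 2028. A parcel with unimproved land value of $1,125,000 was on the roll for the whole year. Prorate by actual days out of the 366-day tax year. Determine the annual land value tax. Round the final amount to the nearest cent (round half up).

$14,154.71

June 1, 2027 – January 25, 2028: 239 days at 0.65% → $1,125,000 × 0.65% × 239/366 = $4,775.1025
January 26 – April 29, 2028: 95 days at 2.05% → $1,125,000 × 2.05% × 95/366 = $5,986.1680
April 30 – May 31, 2028: 32 days at 3.45% → $1,125,000 × 3.45% × 32/366 = $3,393.4426
Total = $14,154.7131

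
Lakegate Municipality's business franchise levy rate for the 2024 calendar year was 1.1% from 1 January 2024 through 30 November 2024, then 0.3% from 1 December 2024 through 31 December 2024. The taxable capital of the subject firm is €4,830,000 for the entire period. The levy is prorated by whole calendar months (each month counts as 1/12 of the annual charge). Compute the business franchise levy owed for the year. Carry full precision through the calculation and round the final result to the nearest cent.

1 January – 30 November 2024: 11 months at 1.1% → €4,830,000 × 1.1% × 11/12 = €48,702.5000
1 December – 31 December 2024: 1 month at 0.3% → €4,830,000 × 0.3% × 1/12 = €1,207.5000
Total = €49,910.0000

€49,910.00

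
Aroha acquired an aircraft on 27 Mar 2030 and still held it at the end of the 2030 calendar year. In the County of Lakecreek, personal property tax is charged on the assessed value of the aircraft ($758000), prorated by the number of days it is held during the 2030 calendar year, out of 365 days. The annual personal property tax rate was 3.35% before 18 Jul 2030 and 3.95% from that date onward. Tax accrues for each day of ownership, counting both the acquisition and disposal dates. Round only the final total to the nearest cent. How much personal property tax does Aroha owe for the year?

27 Mar – 17 Jul 2030: 113 days at 3.35% → $758000 × 3.35% × 113/365 = $7861.3945
18 Jul – 31 Dec 2030: 167 days at 3.95% → $758000 × 3.95% × 167/365 = $13699.0329
Total = $21560.4274

$21560.43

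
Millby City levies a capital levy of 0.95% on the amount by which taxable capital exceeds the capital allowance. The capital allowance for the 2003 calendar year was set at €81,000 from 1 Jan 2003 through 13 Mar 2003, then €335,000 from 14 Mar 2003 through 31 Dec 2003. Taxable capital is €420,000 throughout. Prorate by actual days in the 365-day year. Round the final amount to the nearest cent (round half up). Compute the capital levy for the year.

€1,283.49

1 Jan – 13 Mar 2003: 72 days, exemption €81,000 → (€420,000 − €81,000) × 0.95% × 72/365 = €635.2767
14 Mar – 31 Dec 2003: 293 days, exemption €335,000 → (€420,000 − €335,000) × 0.95% × 293/365 = €648.2123
Total = €1,283.4890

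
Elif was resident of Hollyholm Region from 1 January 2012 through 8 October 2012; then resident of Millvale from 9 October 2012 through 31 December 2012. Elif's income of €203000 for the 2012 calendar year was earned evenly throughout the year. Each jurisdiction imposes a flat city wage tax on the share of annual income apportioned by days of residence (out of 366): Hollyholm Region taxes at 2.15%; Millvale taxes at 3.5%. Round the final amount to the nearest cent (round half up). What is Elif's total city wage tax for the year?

€4993.47

Hollyholm Region, 1 January – 8 October 2012: 282 days → €203000 × 2.15% × 282/366 = €3362.8115
Millvale, 9 October – 31 December 2012: 84 days → €203000 × 3.5% × 84/366 = €1630.6557
Total = €4993.4672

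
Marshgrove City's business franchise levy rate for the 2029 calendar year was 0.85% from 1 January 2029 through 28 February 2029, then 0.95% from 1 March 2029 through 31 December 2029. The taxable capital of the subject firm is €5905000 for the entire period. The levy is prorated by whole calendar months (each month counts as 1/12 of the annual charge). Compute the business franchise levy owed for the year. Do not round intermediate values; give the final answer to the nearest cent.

1 January – 28 February 2029: 2 months at 0.85% → €5905000 × 0.85% × 2/12 = €8365.4167
1 March – 31 December 2029: 10 months at 0.95% → €5905000 × 0.95% × 10/12 = €46747.9167
Total = €55113.3333

€55113.33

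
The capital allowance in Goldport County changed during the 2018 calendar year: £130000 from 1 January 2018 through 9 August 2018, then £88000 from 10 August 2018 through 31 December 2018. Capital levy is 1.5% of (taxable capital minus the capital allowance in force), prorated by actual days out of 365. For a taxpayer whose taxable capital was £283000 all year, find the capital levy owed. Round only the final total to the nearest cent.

£2543.55

1 January – 9 August 2018: 221 days, exemption £130000 → (£283000 − £130000) × 1.5% × 221/365 = £1389.5753
10 August – 31 December 2018: 144 days, exemption £88000 → (£283000 − £88000) × 1.5% × 144/365 = £1153.9726
Total = £2543.5479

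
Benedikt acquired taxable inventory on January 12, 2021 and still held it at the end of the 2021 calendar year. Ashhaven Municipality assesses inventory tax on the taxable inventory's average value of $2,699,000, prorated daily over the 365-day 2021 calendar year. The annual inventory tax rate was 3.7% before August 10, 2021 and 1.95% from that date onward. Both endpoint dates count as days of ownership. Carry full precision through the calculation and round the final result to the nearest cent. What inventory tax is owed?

$78,219.24

January 12 – August 9, 2021: 210 days at 3.7% → $2,699,000 × 3.7% × 210/365 = $57,455.4247
August 10 – December 31, 2021: 144 days at 1.95% → $2,699,000 × 1.95% × 144/365 = $20,763.8137
Total = $78,219.2384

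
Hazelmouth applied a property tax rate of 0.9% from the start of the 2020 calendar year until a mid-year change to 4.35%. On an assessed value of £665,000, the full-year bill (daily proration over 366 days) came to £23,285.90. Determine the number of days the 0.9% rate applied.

90 days

Let d = days at the first rate; then 366 − d days at the second rate.
£665,000 × [0.9%·d + 4.35%·(366−d)] / 366 = £23,285.90
Solving gives d = 90, so the new rate took effect on March 31, 2020.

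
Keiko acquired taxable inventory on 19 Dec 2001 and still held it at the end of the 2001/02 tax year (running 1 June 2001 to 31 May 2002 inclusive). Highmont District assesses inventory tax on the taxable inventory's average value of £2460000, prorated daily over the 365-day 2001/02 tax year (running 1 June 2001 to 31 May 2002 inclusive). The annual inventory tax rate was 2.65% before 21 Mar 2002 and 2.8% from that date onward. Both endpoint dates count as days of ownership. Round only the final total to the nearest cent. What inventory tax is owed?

19 Dec 2001 – 20 Mar 2002: 92 days at 2.65% → £2460000 × 2.65% × 92/365 = £16431.4521
21 Mar – 31 May 2002: 72 days at 2.8% → £2460000 × 2.8% × 72/365 = £13587.2877
Total = £30018.7397

£30018.74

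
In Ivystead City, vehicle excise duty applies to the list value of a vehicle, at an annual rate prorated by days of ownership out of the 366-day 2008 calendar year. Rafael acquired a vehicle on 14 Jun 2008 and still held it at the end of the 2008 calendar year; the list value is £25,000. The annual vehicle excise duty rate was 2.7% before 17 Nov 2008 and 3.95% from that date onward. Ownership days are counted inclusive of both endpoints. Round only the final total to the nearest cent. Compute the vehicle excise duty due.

£409.12

14 Jun – 16 Nov 2008: 156 days at 2.7% → £25,000 × 2.7% × 156/366 = £287.7049
17 Nov – 31 Dec 2008: 45 days at 3.95% → £25,000 × 3.95% × 45/366 = £121.4139
Total = £409.1189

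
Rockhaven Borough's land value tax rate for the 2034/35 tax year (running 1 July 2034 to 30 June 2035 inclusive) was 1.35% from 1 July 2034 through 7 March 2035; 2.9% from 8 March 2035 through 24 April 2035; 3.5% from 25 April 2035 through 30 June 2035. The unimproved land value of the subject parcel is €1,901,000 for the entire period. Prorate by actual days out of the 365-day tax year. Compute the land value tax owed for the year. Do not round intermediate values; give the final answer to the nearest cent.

€37,040.85

1 July 2034 – 7 March 2035: 250 days at 1.35% → €1,901,000 × 1.35% × 250/365 = €17,577.7397
8 March – 24 April 2035: 48 days at 2.9% → €1,901,000 × 2.9% × 48/365 = €7,249.8411
25 April – 30 June 2035: 67 days at 3.5% → €1,901,000 × 3.5% × 67/365 = €12,213.2740
Total = €37,040.8548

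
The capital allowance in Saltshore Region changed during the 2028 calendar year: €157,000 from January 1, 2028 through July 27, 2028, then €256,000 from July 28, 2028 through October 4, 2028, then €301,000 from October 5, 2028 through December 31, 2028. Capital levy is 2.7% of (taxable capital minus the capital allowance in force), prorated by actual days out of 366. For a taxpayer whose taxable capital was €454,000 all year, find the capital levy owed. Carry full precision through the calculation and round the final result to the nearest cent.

€6,580.25

January 1 – July 27, 2028: 209 days, exemption €157,000 → (€454,000 − €157,000) × 2.7% × 209/366 = €4,579.1557
July 28 – October 4, 2028: 69 days, exemption €256,000 → (€454,000 − €256,000) × 2.7% × 69/366 = €1,007.8525
October 5 – December 31, 2028: 88 days, exemption €301,000 → (€454,000 − €301,000) × 2.7% × 88/366 = €993.2459
Total = €6,580.2541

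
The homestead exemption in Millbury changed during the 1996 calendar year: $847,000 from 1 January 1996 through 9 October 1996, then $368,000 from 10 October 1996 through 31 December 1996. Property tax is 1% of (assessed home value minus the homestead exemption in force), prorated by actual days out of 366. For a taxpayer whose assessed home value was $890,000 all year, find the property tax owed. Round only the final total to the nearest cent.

1 January – 9 October 1996: 283 days, exemption $847,000 → ($890,000 − $847,000) × 1% × 283/366 = $332.4863
10 October – 31 December 1996: 83 days, exemption $368,000 → ($890,000 − $368,000) × 1% × 83/366 = $1,183.7705
Total = $1,516.2568

$1,516.26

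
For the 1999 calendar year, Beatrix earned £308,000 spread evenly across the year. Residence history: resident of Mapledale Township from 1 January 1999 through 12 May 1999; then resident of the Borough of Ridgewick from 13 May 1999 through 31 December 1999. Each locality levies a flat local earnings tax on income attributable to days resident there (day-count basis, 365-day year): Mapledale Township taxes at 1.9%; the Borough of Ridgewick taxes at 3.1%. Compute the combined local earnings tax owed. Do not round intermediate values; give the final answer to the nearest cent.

Mapledale Township, 1 January – 12 May 1999: 132 days → £308,000 × 1.9% × 132/365 = £2,116.3397
The Borough of Ridgewick, 13 May – 31 December 1999: 233 days → £308,000 × 3.1% × 233/365 = £6,095.0247
Total = £8,211.3644

£8,211.36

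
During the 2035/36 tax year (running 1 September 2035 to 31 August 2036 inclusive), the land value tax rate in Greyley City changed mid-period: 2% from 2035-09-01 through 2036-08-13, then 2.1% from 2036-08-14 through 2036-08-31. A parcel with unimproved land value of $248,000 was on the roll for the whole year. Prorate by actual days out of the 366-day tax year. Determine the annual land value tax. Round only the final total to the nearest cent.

2035-09-01 to 2036-08-13: 348 days at 2% → $248,000 × 2% × 348/366 = $4,716.0656
2036-08-14 to 2036-08-31: 18 days at 2.1% → $248,000 × 2.1% × 18/366 = $256.1311
Total = $4,972.1967

$4,972.20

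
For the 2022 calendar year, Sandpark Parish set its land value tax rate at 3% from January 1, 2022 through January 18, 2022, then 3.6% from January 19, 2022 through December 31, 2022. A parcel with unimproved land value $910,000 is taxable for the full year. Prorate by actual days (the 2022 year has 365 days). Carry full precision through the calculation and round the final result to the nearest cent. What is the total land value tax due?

$32,490.74

January 1 – January 18, 2022: 18 days at 3% → $910,000 × 3% × 18/365 = $1,346.3014
January 19 – December 31, 2022: 347 days at 3.6% → $910,000 × 3.6% × 347/365 = $31,144.4384
Total = $32,490.7397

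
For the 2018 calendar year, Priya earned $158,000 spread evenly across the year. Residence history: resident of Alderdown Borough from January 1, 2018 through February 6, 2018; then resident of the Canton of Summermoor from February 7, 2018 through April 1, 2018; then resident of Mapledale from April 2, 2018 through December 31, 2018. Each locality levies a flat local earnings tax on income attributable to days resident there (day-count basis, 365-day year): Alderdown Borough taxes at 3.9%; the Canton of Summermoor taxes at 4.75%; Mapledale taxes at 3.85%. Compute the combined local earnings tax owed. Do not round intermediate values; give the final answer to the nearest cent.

$6,301.39

Alderdown Borough, January 1 – February 6, 2018: 37 days → $158,000 × 3.9% × 37/365 = $624.6411
The Canton of Summermoor, February 7 – April 1, 2018: 54 days → $158,000 × 4.75% × 54/365 = $1,110.3288
Mapledale, April 2 – December 31, 2018: 274 days → $158,000 × 3.85% × 274/365 = $4,566.4164
Total = $6,301.3863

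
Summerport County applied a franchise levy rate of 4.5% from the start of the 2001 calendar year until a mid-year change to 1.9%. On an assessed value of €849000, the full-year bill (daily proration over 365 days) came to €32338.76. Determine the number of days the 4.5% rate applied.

Let d = days at the first rate; then 365 − d days at the second rate.
€849000 × [4.5%·d + 1.9%·(365−d)] / 365 = €32338.76
Solving gives d = 268, so the new rate took effect on 26 September 2001.

268 days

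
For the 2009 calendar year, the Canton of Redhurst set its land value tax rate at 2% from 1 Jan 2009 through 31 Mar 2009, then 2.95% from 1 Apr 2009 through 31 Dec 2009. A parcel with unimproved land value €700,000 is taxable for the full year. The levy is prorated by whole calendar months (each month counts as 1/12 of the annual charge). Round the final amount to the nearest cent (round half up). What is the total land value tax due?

1 Jan – 31 Mar 2009: 3 months at 2% → €700,000 × 2% × 3/12 = €3,500.0000
1 Apr – 31 Dec 2009: 9 months at 2.95% → €700,000 × 2.95% × 9/12 = €15,487.5000
Total = €18,987.5000

€18,987.50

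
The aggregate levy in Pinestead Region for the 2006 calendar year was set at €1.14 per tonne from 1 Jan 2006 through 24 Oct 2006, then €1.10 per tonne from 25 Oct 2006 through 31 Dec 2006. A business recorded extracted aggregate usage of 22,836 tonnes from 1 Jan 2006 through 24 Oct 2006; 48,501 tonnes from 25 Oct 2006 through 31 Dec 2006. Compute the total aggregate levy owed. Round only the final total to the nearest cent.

€79384.14

1 Jan – 24 Oct 2006: 22,836 tonnes at €1.14/tonne → €26033.04
25 Oct – 31 Dec 2006: 48,501 tonnes at €1.10/tonne → €53351.10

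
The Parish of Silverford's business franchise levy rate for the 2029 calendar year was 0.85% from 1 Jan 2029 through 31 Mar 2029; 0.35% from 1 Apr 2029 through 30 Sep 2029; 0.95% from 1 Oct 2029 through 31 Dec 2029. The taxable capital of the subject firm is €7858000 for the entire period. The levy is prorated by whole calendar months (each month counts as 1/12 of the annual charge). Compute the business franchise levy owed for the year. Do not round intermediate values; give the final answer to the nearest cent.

1 Jan – 31 Mar 2029: 3 months at 0.85% → €7858000 × 0.85% × 3/12 = €16698.2500
1 Apr – 30 Sep 2029: 6 months at 0.35% → €7858000 × 0.35% × 6/12 = €13751.5000
1 Oct – 31 Dec 2029: 3 months at 0.95% → €7858000 × 0.95% × 3/12 = €18662.7500
Total = €49112.5000

€49112.50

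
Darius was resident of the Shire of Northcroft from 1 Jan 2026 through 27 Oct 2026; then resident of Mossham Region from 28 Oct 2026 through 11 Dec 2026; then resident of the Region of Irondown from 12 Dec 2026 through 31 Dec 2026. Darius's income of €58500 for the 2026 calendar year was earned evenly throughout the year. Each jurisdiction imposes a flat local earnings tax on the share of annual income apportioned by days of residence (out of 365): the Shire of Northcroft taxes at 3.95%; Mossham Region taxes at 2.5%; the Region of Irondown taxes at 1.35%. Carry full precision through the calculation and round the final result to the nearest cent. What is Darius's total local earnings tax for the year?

€2122.83

The Shire of Northcroft, 1 Jan – 27 Oct 2026: 300 days → €58500 × 3.95% × 300/365 = €1899.2466
Mossham Region, 28 Oct – 11 Dec 2026: 45 days → €58500 × 2.5% × 45/365 = €180.3082
The Region of Irondown, 12 Dec – 31 Dec 2026: 20 days → €58500 × 1.35% × 20/365 = €43.2740
Total = €2122.8288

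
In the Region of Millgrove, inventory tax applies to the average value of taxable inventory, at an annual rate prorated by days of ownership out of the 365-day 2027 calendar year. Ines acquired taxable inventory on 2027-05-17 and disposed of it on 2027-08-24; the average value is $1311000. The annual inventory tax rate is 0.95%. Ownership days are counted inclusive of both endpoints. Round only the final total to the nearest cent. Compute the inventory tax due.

$3412.19

Days held (2027-05-17 to 2027-08-24): 100 out of 365
Tax = $1311000 × 0.95% × 100/365 = $3412.1918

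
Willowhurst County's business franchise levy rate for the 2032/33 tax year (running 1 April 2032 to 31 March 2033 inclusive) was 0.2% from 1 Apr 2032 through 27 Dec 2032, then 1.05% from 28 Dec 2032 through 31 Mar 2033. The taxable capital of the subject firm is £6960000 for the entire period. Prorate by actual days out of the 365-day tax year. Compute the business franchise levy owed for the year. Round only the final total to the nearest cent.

1 Apr – 27 Dec 2032: 271 days at 0.2% → £6960000 × 0.2% × 271/365 = £10335.1233
28 Dec 2032 – 31 Mar 2033: 94 days at 1.05% → £6960000 × 1.05% × 94/365 = £18820.6027
Total = £29155.7260

£29155.73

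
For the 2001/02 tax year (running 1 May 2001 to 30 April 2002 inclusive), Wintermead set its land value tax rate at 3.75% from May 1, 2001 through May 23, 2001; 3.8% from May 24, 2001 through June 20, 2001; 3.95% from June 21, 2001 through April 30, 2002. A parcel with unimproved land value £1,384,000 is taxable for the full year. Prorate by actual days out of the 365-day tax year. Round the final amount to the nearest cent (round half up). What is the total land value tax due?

May 1 – May 23, 2001: 23 days at 3.75% → £1,384,000 × 3.75% × 23/365 = £3,270.4110
May 24 – June 20, 2001: 28 days at 3.8% → £1,384,000 × 3.8% × 28/365 = £4,034.4548
June 21, 2001 – April 30, 2002: 314 days at 3.95% → £1,384,000 × 3.95% × 314/365 = £47,029.4575
Total = £54,334.3233

£54,334.32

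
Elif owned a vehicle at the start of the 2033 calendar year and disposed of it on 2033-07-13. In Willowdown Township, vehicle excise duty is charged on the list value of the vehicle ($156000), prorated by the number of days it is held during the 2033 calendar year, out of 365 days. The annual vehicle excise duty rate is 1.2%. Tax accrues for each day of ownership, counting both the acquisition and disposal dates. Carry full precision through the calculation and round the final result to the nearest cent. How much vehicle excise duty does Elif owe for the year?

$994.98

Days held (2033-01-01 to 2033-07-13): 194 out of 365
Tax = $156000 × 1.2% × 194/365 = $994.9808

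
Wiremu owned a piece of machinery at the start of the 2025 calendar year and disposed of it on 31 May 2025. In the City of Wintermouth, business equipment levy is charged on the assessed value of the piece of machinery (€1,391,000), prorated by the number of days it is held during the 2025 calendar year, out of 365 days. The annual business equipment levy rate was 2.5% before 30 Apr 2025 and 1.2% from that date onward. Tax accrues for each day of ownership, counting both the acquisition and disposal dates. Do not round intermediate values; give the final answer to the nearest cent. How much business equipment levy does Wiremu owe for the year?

1 Jan – 29 Apr 2025: 119 days at 2.5% → €1,391,000 × 2.5% × 119/365 = €11,337.6027
30 Apr – 31 May 2025: 32 days at 1.2% → €1,391,000 × 1.2% × 32/365 = €1,463.4082
Total = €12,801.0110

€12,801.01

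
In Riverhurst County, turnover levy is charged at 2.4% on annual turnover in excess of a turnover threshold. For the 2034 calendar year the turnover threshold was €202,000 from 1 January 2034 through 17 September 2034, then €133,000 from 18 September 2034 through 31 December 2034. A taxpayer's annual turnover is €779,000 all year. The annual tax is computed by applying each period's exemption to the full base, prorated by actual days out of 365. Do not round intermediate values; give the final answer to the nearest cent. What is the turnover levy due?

1 January – 17 September 2034: 260 days, exemption €202,000 → (€779,000 − €202,000) × 2.4% × 260/365 = €9,864.3288
18 September – 31 December 2034: 105 days, exemption €133,000 → (€779,000 − €133,000) × 2.4% × 105/365 = €4,460.0548
Total = €14,324.3836

€14,324.38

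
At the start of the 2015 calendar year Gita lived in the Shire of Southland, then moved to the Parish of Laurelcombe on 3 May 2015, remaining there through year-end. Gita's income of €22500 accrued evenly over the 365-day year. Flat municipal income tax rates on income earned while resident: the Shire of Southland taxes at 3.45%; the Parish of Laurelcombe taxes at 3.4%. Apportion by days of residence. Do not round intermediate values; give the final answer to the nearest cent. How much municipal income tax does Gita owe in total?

€768.76

The Shire of Southland, 1 Jan – 2 May 2015: 122 days → €22500 × 3.45% × 122/365 = €259.4589
The Parish of Laurelcombe, 3 May – 31 Dec 2015: 243 days → €22500 × 3.4% × 243/365 = €509.3014
Total = €768.7603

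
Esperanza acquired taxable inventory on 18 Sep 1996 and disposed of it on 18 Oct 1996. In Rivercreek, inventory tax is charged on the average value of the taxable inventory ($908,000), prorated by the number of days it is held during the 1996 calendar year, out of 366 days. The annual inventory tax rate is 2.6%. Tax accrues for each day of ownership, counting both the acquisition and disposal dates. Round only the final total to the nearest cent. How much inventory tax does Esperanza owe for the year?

$1,999.58

Days held (18 Sep – 18 Oct 1996): 31 out of 366
Tax = $908,000 × 2.6% × 31/366 = $1,999.5847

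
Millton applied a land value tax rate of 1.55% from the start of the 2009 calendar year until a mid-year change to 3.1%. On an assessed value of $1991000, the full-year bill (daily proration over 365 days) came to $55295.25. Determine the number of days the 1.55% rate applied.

Let d = days at the first rate; then 365 − d days at the second rate.
$1991000 × [1.55%·d + 3.1%·(365−d)] / 365 = $55295.25
Solving gives d = 76, so the new rate took effect on March 18, 2009.

76 days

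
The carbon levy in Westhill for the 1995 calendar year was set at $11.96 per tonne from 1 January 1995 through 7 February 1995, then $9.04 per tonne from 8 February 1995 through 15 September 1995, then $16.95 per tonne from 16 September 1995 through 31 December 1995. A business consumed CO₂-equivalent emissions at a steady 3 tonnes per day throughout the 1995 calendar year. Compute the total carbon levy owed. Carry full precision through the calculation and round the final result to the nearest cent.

1 January – 7 February 1995: 38 days × 3 tonnes/day = 114 tonnes at $11.96/tonne → $1363.44
8 February – 15 September 1995: 220 days × 3 tonnes/day = 660 tonnes at $9.04/tonne → $5966.40
16 September – 31 December 1995: 107 days × 3 tonnes/day = 321 tonnes at $16.95/tonne → $5440.95

$12770.79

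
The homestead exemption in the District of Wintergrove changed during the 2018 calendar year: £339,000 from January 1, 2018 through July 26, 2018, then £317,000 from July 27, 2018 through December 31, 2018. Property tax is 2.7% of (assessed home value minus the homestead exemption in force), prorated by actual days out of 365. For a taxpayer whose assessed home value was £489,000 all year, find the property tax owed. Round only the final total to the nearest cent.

£4,307.13

January 1 – July 26, 2018: 207 days, exemption £339,000 → (£489,000 − £339,000) × 2.7% × 207/365 = £2,296.8493
July 27 – December 31, 2018: 158 days, exemption £317,000 → (£489,000 − £317,000) × 2.7% × 158/365 = £2,010.2795
Total = £4,307.1288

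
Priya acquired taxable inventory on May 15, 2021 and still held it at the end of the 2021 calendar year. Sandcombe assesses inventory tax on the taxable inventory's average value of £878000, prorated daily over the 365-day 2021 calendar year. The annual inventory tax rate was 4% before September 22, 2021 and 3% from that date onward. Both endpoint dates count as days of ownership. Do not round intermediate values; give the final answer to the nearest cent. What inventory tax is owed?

May 15 – September 21, 2021: 130 days at 4% → £878000 × 4% × 130/365 = £12508.4932
September 22 – December 31, 2021: 101 days at 3% → £878000 × 3% × 101/365 = £7288.6027
Total = £19797.0959

£19797.10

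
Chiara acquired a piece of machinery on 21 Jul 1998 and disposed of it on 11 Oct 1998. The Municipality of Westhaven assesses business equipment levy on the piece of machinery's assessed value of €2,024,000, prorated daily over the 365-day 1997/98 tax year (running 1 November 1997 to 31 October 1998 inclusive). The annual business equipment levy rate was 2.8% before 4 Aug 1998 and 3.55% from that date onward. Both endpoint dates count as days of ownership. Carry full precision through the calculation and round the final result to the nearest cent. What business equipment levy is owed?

21 Jul – 3 Aug 1998: 14 days at 2.8% → €2,024,000 × 2.8% × 14/365 = €2,173.7205
4 Aug – 11 Oct 1998: 69 days at 3.55% → €2,024,000 × 3.55% × 69/365 = €13,582.9808
Total = €15,756.7014

€15,756.70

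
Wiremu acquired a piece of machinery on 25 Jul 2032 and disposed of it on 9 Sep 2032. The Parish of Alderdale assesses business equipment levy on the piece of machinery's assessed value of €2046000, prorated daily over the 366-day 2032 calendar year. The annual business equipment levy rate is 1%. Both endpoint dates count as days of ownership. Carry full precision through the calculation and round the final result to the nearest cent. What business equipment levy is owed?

Days held (25 Jul – 9 Sep 2032): 47 out of 366
Tax = €2046000 × 1% × 47/366 = €2627.3770

€2627.38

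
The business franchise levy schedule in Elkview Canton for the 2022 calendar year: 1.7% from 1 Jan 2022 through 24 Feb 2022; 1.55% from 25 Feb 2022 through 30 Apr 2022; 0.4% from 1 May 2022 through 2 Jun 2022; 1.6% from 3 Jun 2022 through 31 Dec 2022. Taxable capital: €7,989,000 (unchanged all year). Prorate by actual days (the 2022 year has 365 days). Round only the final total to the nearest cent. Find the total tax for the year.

1 Jan – 24 Feb 2022: 55 days at 1.7% → €7,989,000 × 1.7% × 55/365 = €20,464.9726
25 Feb – 30 Apr 2022: 65 days at 1.55% → €7,989,000 × 1.55% × 65/365 = €22,051.8288
1 May – 2 Jun 2022: 33 days at 0.4% → €7,989,000 × 0.4% × 33/365 = €2,889.1726
3 Jun – 31 Dec 2022: 212 days at 1.6% → €7,989,000 × 1.6% × 212/365 = €74,242.9808
Total = €119,648.9548

€119,648.95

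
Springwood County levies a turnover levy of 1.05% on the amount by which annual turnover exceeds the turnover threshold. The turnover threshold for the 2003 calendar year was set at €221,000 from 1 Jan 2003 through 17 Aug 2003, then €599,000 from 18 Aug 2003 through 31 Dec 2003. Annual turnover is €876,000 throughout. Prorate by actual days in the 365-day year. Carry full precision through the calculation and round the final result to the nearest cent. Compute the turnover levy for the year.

€5,398.64

1 Jan – 17 Aug 2003: 229 days, exemption €221,000 → (€876,000 − €221,000) × 1.05% × 229/365 = €4,314.9247
18 Aug – 31 Dec 2003: 136 days, exemption €599,000 → (€876,000 − €599,000) × 1.05% × 136/365 = €1,083.7151
Total = €5,398.6397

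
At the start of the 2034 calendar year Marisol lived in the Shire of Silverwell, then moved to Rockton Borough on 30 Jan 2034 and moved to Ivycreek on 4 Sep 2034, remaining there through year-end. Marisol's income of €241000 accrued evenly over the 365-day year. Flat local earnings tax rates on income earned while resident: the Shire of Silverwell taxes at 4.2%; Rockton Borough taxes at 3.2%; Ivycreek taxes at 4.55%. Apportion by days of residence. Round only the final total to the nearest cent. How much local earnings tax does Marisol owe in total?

€8964.21

The Shire of Silverwell, 1 Jan – 29 Jan 2034: 29 days → €241000 × 4.2% × 29/365 = €804.2137
Rockton Borough, 30 Jan – 3 Sep 2034: 217 days → €241000 × 3.2% × 217/365 = €4584.9425
Ivycreek, 4 Sep – 31 Dec 2034: 119 days → €241000 × 4.55% × 119/365 = €3575.0534
Total = €8964.2096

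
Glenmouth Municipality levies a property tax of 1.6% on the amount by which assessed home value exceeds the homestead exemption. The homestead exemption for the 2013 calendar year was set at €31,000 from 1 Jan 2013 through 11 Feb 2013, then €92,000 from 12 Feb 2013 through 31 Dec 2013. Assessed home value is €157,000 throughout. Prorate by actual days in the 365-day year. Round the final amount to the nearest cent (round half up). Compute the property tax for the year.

€1,152.31

1 Jan – 11 Feb 2013: 42 days, exemption €31,000 → (€157,000 − €31,000) × 1.6% × 42/365 = €231.9781
12 Feb – 31 Dec 2013: 323 days, exemption €92,000 → (€157,000 − €92,000) × 1.6% × 323/365 = €920.3288
Total = €1,152.3068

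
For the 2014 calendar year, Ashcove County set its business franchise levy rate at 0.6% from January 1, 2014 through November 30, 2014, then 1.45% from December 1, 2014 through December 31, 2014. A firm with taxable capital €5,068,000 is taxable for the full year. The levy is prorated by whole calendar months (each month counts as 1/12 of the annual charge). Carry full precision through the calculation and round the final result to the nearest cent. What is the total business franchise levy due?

€33,997.83

January 1 – November 30, 2014: 11 months at 0.6% → €5,068,000 × 0.6% × 11/12 = €27,874.0000
December 1 – December 31, 2014: 1 month at 1.45% → €5,068,000 × 1.45% × 1/12 = €6,123.8333
Total = €33,997.8333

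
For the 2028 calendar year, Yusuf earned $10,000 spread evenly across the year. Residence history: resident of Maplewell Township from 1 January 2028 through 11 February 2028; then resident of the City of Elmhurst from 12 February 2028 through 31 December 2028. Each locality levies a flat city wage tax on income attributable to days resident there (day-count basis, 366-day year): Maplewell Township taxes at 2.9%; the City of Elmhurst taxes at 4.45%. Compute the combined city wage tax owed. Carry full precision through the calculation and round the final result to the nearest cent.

$427.21

Maplewell Township, 1 January – 11 February 2028: 42 days → $10,000 × 2.9% × 42/366 = $33.2787
The City of Elmhurst, 12 February – 31 December 2028: 324 days → $10,000 × 4.45% × 324/366 = $393.9344
Total = $427.2131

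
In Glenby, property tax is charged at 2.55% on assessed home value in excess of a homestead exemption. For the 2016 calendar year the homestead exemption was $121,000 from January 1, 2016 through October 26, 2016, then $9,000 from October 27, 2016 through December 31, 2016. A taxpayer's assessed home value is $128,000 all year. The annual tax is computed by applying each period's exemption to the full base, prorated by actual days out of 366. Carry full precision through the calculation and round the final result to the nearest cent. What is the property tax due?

$693.52

January 1 – October 26, 2016: 300 days, exemption $121,000 → ($128,000 − $121,000) × 2.55% × 300/366 = $146.3115
October 27 – December 31, 2016: 66 days, exemption $9,000 → ($128,000 − $9,000) × 2.55% × 66/366 = $547.2049
Total = $693.5164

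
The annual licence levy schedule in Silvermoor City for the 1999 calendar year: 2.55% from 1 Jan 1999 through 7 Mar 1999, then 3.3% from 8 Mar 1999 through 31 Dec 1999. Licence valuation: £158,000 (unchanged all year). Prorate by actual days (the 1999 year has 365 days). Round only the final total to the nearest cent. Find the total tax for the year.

1 Jan – 7 Mar 1999: 66 days at 2.55% → £158,000 × 2.55% × 66/365 = £728.5315
8 Mar – 31 Dec 1999: 299 days at 3.3% → £158,000 × 3.3% × 299/365 = £4,271.1945
Total = £4,999.7260

£4,999.73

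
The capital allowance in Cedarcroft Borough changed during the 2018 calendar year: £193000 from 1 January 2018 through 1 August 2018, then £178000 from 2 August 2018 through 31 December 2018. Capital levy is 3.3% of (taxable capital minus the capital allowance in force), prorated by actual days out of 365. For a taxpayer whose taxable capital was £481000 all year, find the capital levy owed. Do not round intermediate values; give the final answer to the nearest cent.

1 January – 1 August 2018: 213 days, exemption £193000 → (£481000 − £193000) × 3.3% × 213/365 = £5546.1699
2 August – 31 December 2018: 152 days, exemption £178000 → (£481000 − £178000) × 3.3% × 152/365 = £4163.9671
Total = £9710.1370

£9710.14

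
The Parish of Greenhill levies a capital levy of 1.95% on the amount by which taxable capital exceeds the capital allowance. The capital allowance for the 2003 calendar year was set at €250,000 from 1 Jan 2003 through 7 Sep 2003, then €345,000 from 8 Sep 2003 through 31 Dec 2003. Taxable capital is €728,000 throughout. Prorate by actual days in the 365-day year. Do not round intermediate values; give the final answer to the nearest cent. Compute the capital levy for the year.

1 Jan – 7 Sep 2003: 250 days, exemption €250,000 → (€728,000 − €250,000) × 1.95% × 250/365 = €6,384.2466
8 Sep – 31 Dec 2003: 115 days, exemption €345,000 → (€728,000 − €345,000) × 1.95% × 115/365 = €2,353.0890
Total = €8,737.3356

€8,737.34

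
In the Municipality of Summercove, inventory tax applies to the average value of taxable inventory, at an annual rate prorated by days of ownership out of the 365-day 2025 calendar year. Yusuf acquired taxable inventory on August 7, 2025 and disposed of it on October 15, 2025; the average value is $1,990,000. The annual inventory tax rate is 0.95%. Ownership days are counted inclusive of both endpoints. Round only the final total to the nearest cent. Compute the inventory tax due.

$3,625.62

Days held (August 7 – October 15, 2025): 70 out of 365
Tax = $1,990,000 × 0.95% × 70/365 = $3,625.6164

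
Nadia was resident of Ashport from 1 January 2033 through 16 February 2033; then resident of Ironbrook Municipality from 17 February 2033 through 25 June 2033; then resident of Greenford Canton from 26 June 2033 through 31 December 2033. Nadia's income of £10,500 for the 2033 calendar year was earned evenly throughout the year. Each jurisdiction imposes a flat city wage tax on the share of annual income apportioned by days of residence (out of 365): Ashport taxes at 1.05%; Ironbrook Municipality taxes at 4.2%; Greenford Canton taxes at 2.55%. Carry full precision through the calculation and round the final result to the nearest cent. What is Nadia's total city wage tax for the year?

Ashport, 1 January – 16 February 2033: 47 days → £10,500 × 1.05% × 47/365 = £14.1966
Ironbrook Municipality, 17 February – 25 June 2033: 129 days → £10,500 × 4.2% × 129/365 = £155.8603
Greenford Canton, 26 June – 31 December 2033: 189 days → £10,500 × 2.55% × 189/365 = £138.6432
Total = £308.7000

£308.70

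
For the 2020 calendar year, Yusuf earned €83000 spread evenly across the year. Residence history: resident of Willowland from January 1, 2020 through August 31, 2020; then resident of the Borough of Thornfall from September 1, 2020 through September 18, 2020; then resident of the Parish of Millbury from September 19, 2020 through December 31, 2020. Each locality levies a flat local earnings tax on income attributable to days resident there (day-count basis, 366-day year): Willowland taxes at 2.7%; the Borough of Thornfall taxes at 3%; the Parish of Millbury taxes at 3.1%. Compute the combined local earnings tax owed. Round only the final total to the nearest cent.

Willowland, January 1 – August 31, 2020: 244 days → €83000 × 2.7% × 244/366 = €1494.0000
The Borough of Thornfall, September 1 – September 18, 2020: 18 days → €83000 × 3% × 18/366 = €122.4590
The Parish of Millbury, September 19 – December 31, 2020: 104 days → €83000 × 3.1% × 104/366 = €731.1257
Total = €2347.5847

€2347.58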